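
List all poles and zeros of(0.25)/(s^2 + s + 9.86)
Set denominator = 0: s^2 + s + 9.86 = 0 → Poles: -0.5 + 3.1j, -0.5 - 3.1j
Numerator is a nonzero constant (0.25) → Zeros: none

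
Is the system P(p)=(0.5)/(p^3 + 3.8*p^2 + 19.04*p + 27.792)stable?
Denominator: p^3 + 3.8*p^2 + 19.04*p + 27.792 = (p + 1.8)(p^2 + 2*p + 15.44). Poles: -1 + 3.8j, -1 - 3.8j, -1.8. All Re(p)<0: Yes (stable)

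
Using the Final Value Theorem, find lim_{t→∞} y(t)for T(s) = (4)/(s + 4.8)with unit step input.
FVT: lim_{t→∞} y(t) = lim_{s→0} s*Y(s) where Y(s) = T(s)/s.
= lim_{s→0} T(s) = T(0) = num(0)/den(0) = 4/4.8 = 0.8333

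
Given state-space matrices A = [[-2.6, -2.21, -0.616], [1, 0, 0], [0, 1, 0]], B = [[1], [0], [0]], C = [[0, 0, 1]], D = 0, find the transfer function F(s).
F(s) = C(sI - A)⁻¹B + D.
Characteristic polynomial det(sI - A) = s^3 + 2.6*s^2 + 2.21*s + 0.616.
Numerator from C·adj(sI-A)·B + D·det(sI-A) = 1.
F(s) = (1)/(s^3 + 2.6*s^2 + 2.21*s + 0.616)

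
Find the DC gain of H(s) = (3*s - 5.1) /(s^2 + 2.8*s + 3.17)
DC gain = H(0) = num(0)/den(0) = -5.1/3.17 = -1.609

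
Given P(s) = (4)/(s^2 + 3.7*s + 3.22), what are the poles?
Set denominator = 0: s^2 + 3.7*s + 3.22 = (s + 1.4)(s + 2.3) = 0 → Poles: -1.4, -2.3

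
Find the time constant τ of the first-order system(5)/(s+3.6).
First-order system: τ = -1/pole. Pole = -3.6. τ = -1/(-3.6) = 0.2778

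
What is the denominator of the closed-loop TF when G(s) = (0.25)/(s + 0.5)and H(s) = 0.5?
Characteristic poly = G_den * H_den + G_num * H_num = (s + 0.5) + (0.125) = s + 0.625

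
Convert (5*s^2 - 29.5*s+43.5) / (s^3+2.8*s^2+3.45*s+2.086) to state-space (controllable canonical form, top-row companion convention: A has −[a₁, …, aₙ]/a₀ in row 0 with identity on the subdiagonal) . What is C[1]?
Reachable canonical form: C = numerator coefficients (right-aligned, zero-padded to length n).
num = 5*s^2 - 29.5*s + 43.5, C = [[5, -29.5, 43.5]].
C[1] = -29.5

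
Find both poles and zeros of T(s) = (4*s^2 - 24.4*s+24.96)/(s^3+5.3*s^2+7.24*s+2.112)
Set denominator = 0: s^3 + 5.3*s^2 + 7.24*s + 2.112 = (s + 1.6)(s + 3.3)(s + 0.4) = 0 → Poles: -0.4, -1.6, -3.3
Set numerator = 0: 4*s^2 - 24.4*s + 24.96 = 4*(s - 4.8)(s - 1.3) = 0 → Zeros: 1.3, 4.8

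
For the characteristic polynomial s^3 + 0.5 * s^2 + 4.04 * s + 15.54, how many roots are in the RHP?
s^3 + 0.5*s^2 + 4.04*s + 15.54 = (s + 2.1)(s^2 - 1.6*s + 7.4). Poles: -2.1, 0.8 + 2.6j, 0.8 - 2.6j. RHP poles (Re>0): 2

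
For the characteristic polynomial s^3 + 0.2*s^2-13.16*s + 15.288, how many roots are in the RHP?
s^3 + 0.2*s^2 - 13.16*s + 15.288 = (s - 1.4)(s - 2.6)(s + 4.2). Poles: -4.2, 1.4, 2.6. RHP poles (Re>0): 2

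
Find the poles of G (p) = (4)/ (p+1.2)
Set denominator = 0: p + 1.2 = 0 → Poles: -1.2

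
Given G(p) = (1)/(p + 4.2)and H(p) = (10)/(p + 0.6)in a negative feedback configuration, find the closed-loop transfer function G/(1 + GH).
Closed-loop T = G/(1+GH).
Numerator: G_num * H_den = p + 0.6.
Denominator: G_den * H_den + G_num * H_num = (p^2 + 4.8*p + 2.52) + (10) = p^2 + 4.8*p + 12.52.
T(p) = (p + 0.6)/(p^2 + 4.8*p + 12.52)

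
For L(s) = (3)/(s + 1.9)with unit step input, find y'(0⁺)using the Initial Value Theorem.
IVT: y'(0⁺) = lim_{s→∞} s²·Y(s) = lim_{s→∞} s·L(s).
deg(num) = 0, deg(den) = 1, relative degree = 1, so s·L(s) → (leading num)/(leading den) = 3/1 = 3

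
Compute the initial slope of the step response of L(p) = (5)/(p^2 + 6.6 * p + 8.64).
IVT: y'(0⁺) = lim_{p→∞} p²·Y(p) = lim_{p→∞} p·L(p).
deg(num) = 0, deg(den) = 2, relative degree = 2 ≥ 2, so p·L(p) → 0. Initial slope = 0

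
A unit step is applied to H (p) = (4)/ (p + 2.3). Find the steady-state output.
FVT: lim_{t→∞} y(t) = lim_{p→0} p*Y(p) where Y(p) = H(p)/p.
= lim_{p→0} H(p) = H(0) = num(0)/den(0) = 4/2.3 = 1.739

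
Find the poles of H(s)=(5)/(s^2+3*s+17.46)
Set denominator = 0: s^2 + 3*s + 17.46 = 0 → Poles: -1.5 + 3.9j, -1.5 - 3.9j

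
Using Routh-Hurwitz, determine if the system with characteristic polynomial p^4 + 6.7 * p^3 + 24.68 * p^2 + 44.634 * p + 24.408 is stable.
Routh array:
p^4: [1, 24.68, 24.408]; p^3: [6.7, 44.634]; p^2: [18.0182, 24.408]; p^1: [35.558]; p^0: [24.408]
First column: [1, 6.7, 18.0182, 35.558, 24.408]. Sign changes = 0.
Yes, stable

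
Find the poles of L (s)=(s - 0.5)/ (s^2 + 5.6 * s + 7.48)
Set denominator = 0: s^2 + 5.6*s + 7.48 = (s + 3.4)(s + 2.2) = 0 → Poles: -2.2, -3.4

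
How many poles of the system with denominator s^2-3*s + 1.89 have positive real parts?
s^2 - 3*s + 1.89 = (s - 2.1)(s - 0.9). Poles: 0.9, 2.1. RHP poles (Re>0): 2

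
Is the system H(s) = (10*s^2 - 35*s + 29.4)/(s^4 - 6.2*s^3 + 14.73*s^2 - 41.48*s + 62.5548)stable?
Denominator: s^4 - 6.2*s^3 + 14.73*s^2 - 41.48*s + 62.5548 = (s - 4.2)(s - 2.2)(s^2 + 0.2*s + 6.77). Poles: -0.1 + 2.6j, -0.1 - 2.6j, 2.2, 4.2. All Re(p)<0: No (unstable)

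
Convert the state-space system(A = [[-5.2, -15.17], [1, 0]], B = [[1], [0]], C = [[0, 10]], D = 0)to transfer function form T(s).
T(s) = C(sI - A)⁻¹B + D.
Characteristic polynomial det(sI - A) = s^2 + 5.2*s + 15.17.
Numerator from C·adj(sI-A)·B + D·det(sI-A) = 10.
T(s) = (10)/(s^2 + 5.2*s + 15.17)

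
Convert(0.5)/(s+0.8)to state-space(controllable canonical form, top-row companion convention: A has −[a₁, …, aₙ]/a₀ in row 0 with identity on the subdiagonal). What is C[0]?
Reachable canonical form: C = numerator coefficients (right-aligned, zero-padded to length n).
num = 0.5, C = [[0.5]].
C[0] = 0.5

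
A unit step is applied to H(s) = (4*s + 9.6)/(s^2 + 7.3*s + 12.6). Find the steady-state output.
FVT: lim_{t→∞} y(t) = lim_{s→0} s*Y(s) where Y(s) = H(s)/s.
= lim_{s→0} H(s) = H(0) = num(0)/den(0) = 9.6/12.6 = 0.7619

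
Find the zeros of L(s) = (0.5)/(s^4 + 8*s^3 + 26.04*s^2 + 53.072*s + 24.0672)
Numerator is a nonzero constant (0.5) → Zeros: none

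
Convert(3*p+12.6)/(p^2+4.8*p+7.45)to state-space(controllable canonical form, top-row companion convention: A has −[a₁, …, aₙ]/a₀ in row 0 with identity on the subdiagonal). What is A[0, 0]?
Reachable canonical form for den = p^2 + 4.8*p + 7.45: top row of A = -[a₁,a₂,...,aₙ]/a₀, ones on the subdiagonal, zeros elsewhere.
A = [[-4.8, -7.45], [1, 0]].
A[0,0] = -4.8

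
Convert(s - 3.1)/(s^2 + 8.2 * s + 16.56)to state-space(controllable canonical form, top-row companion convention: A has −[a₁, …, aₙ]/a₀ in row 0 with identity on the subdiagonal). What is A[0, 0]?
Reachable canonical form for den = s^2 + 8.2*s + 16.56: top row of A = -[a₁,a₂,...,aₙ]/a₀, ones on the subdiagonal, zeros elsewhere.
A = [[-8.2, -16.56], [1, 0]].
A[0,0] = -8.2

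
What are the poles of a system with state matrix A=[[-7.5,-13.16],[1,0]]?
Eigenvalues solve det(λI - A) = 0.
Characteristic polynomial: λ^2 + 7.5*λ + 13.16 = 0.
Factor: (λ + 4.7)(λ + 2.8) = 0.
Roots: -2.8, -4.7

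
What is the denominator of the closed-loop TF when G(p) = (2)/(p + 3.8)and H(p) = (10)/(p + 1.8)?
Characteristic poly = G_den * H_den + G_num * H_num = (p^2 + 5.6*p + 6.84) + (20) = p^2 + 5.6*p + 26.84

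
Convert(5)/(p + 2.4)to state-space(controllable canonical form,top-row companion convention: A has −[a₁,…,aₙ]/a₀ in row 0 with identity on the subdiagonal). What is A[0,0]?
Reachable canonical form for den = p + 2.4: top row of A = -[a₁,a₂,...,aₙ]/a₀, ones on the subdiagonal, zeros elsewhere.
A = [[-2.4]].
A[0,0] = -2.4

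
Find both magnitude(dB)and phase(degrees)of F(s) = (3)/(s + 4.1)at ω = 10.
Substitute s = j*10: F(j10) = 0.105299 - 0.256827j.
|F| = 20*log₁₀(sqrt(Re²+Im²)) = -11.13 dB.
∠F = atan2(Im, Re) = -67.71°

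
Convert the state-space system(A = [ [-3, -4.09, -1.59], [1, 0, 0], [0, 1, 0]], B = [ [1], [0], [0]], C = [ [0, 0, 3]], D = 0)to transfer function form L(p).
L(p) = C(pI - A)⁻¹B + D.
Characteristic polynomial det(pI - A) = p^3 + 3*p^2 + 4.09*p + 1.59.
Numerator from C·adj(pI-A)·B + D·det(pI-A) = 3.
L(p) = (3)/(p^3 + 3*p^2 + 4.09*p + 1.59)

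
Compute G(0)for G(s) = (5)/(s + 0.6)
DC gain = G(0) = num(0)/den(0) = 5/0.6 = 8.333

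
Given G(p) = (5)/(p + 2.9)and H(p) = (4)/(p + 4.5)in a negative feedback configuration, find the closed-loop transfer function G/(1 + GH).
Closed-loop T = G/(1+GH).
Numerator: G_num * H_den = 5*p + 22.5.
Denominator: G_den * H_den + G_num * H_num = (p^2 + 7.4*p + 13.05) + (20) = p^2 + 7.4*p + 33.05.
T(p) = (5*p + 22.5)/(p^2 + 7.4*p + 33.05)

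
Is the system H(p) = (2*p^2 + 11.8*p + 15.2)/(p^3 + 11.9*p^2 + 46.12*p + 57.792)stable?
Denominator: p^3 + 11.9*p^2 + 46.12*p + 57.792 = (p + 4.8)(p + 2.8)(p + 4.3). Poles: -2.8, -4.3, -4.8. All Re(p)<0: Yes (stable)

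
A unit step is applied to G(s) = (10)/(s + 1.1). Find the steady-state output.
FVT: lim_{t→∞} y(t) = lim_{s→0} s*Y(s) where Y(s) = G(s)/s.
= lim_{s→0} G(s) = G(0) = num(0)/den(0) = 10/1.1 = 9.091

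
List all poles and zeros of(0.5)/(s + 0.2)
Set denominator = 0: s + 0.2 = 0 → Poles: -0.2
Numerator is a nonzero constant (0.5) → Zeros: none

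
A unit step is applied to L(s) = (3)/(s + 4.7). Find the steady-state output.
FVT: lim_{t→∞} y(t) = lim_{s→0} s*Y(s) where Y(s) = L(s)/s.
= lim_{s→0} L(s) = L(0) = num(0)/den(0) = 3/4.7 = 0.6383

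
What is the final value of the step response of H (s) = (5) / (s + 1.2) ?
FVT: lim_{t→∞} y(t) = lim_{s→0} s*Y(s) where Y(s) = H(s)/s.
= lim_{s→0} H(s) = H(0) = num(0)/den(0) = 5/1.2 = 4.167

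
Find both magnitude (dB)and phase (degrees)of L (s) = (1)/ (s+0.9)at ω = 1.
Substitute s = j*1: L(j1) = 0.497238 - 0.552486j.
|L| = 20*log₁₀(sqrt(Re²+Im²)) = -2.58 dB.
∠L = atan2(Im, Re) = -48.01°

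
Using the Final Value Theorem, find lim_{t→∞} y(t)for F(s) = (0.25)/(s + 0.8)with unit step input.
FVT: lim_{t→∞} y(t) = lim_{s→0} s*Y(s) where Y(s) = F(s)/s.
= lim_{s→0} F(s) = F(0) = num(0)/den(0) = 0.25/0.8 = 0.3125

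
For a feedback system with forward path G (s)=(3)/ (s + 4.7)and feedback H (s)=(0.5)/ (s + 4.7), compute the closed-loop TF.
Closed-loop T = G/(1+GH).
Numerator: G_num * H_den = 3*s + 14.1.
Denominator: G_den * H_den + G_num * H_num = (s^2 + 9.4*s + 22.09) + (1.5) = s^2 + 9.4*s + 23.59.
T(s) = (3*s + 14.1)/(s^2 + 9.4*s + 23.59)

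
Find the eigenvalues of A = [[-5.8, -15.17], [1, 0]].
Eigenvalues solve det(λI - A) = 0.
Characteristic polynomial: λ^2 + 5.8*λ + 15.17 = 0.
Roots: -2.9 + 2.6j, -2.9 - 2.6j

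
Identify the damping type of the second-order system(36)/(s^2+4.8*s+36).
Standard form: ωn²/(s²+2ζωn·s+ωn²) gives ωn=6, ζ=0.4.
Underdamped (ζ = 0.4 < 1)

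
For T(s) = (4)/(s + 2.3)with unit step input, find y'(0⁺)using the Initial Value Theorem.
IVT: y'(0⁺) = lim_{s→∞} s²·Y(s) = lim_{s→∞} s·T(s).
deg(num) = 0, deg(den) = 1, relative degree = 1, so s·T(s) → (leading num)/(leading den) = 4/1 = 4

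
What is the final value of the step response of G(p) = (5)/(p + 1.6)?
FVT: lim_{t→∞} y(t) = lim_{p→0} p*Y(p) where Y(p) = G(p)/p.
= lim_{p→0} G(p) = G(0) = num(0)/den(0) = 5/1.6 = 3.125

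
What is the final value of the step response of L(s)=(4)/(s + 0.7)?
FVT: lim_{t→∞} y(t) = lim_{s→0} s*Y(s) where Y(s) = L(s)/s.
= lim_{s→0} L(s) = L(0) = num(0)/den(0) = 4/0.7 = 5.714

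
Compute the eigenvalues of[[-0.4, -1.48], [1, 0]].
Eigenvalues solve det(λI - A) = 0.
Characteristic polynomial: λ^2 + 0.4*λ + 1.48 = 0.
Roots: -0.2 + 1.2j, -0.2 - 1.2j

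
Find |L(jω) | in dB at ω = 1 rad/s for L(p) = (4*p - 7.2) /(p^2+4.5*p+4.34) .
Substitute p = j*1: L(j1) = -0.192577 + 1.45706j.
|L(j1)| = sqrt(Re² + Im²) = 1.47.
20*log₁₀(1.47) = 3.34 dB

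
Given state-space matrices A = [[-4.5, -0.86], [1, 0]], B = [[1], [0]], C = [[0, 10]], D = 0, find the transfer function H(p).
H(p) = C(pI - A)⁻¹B + D.
Characteristic polynomial det(pI - A) = p^2 + 4.5*p + 0.86.
Numerator from C·adj(pI-A)·B + D·det(pI-A) = 10.
H(p) = (10)/(p^2 + 4.5*p + 0.86)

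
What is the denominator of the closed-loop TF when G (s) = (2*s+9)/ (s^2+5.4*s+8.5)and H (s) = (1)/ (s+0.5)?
Characteristic poly = G_den * H_den + G_num * H_num = (s^3 + 5.9*s^2 + 11.2*s + 4.25) + (2*s + 9) = s^3 + 5.9*s^2 + 13.2*s + 13.25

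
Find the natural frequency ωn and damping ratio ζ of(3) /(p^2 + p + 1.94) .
Underdamped: complex pole -0.5 + 1.3j. ωn = |pole| = 1.393, ζ = -Re(pole)/ωn = 0.359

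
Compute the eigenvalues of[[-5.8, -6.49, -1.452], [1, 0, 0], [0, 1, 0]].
Eigenvalues solve det(λI - A) = 0.
Characteristic polynomial: λ^3 + 5.8*λ^2 + 6.49*λ + 1.452 = 0.
Factor: (λ + 4.4)(λ + 1.1)(λ + 0.3) = 0.
Roots: -0.3, -1.1, -4.4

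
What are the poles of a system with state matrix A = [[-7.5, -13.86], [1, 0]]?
Eigenvalues solve det(λI - A) = 0.
Characteristic polynomial: λ^2 + 7.5*λ + 13.86 = 0.
Factor: (λ + 4.2)(λ + 3.3) = 0.
Roots: -3.3, -4.2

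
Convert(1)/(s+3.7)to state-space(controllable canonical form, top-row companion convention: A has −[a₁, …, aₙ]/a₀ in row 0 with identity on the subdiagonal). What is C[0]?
Reachable canonical form: C = numerator coefficients (right-aligned, zero-padded to length n).
num = 1, C = [[1]].
C[0] = 1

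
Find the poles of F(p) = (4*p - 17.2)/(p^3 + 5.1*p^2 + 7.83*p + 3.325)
Set denominator = 0: p^3 + 5.1*p^2 + 7.83*p + 3.325 = (p + 2.5)(p + 1.9)(p + 0.7) = 0 → Poles: -0.7, -1.9, -2.5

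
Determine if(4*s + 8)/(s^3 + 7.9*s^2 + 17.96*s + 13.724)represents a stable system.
Denominator: s^3 + 7.9*s^2 + 17.96*s + 13.724 = (s + 4.7)(s^2 + 3.2*s + 2.92). Poles: -1.6 + 0.6j, -1.6 - 0.6j, -4.7. All Re(p)<0: Yes (stable)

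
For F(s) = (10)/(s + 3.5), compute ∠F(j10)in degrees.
Substitute s = j*10: F(j10) = 0.311804 - 0.890869j.
∠F(j10) = atan2(Im, Re) = atan2(-0.890869, 0.311804) = -70.71°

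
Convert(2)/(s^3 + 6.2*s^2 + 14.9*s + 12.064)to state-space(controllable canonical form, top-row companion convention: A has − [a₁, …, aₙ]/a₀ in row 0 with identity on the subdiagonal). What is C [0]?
Reachable canonical form: C = numerator coefficients (right-aligned, zero-padded to length n).
num = 2, C = [[0, 0, 2]].
C[0] = 0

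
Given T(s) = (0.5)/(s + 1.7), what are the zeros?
Numerator is a nonzero constant (0.5) → Zeros: none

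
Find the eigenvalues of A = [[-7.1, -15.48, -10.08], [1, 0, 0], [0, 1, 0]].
Eigenvalues solve det(λI - A) = 0.
Characteristic polynomial: λ^3 + 7.1*λ^2 + 15.48*λ + 10.08 = 0.
Factor: (λ + 3.5)(λ + 2.4)(λ + 1.2) = 0.
Roots: -1.2, -2.4, -3.5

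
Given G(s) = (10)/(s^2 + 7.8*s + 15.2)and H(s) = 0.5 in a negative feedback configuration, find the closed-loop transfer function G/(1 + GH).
Closed-loop T = G/(1+GH).
Numerator: G_num * H_den = 10.
Denominator: G_den * H_den + G_num * H_num = (s^2 + 7.8*s + 15.2) + (5) = s^2 + 7.8*s + 20.2.
T(s) = (10)/(s^2 + 7.8*s + 20.2)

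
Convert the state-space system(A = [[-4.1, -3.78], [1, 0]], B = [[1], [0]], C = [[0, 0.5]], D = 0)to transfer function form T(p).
T(p) = C(pI - A)⁻¹B + D.
Characteristic polynomial det(pI - A) = p^2 + 4.1*p + 3.78.
Numerator from C·adj(pI-A)·B + D·det(pI-A) = 0.5.
T(p) = (0.5)/(p^2 + 4.1*p + 3.78)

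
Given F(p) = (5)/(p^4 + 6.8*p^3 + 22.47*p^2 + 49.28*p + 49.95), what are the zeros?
Numerator is a nonzero constant (5) → Zeros: none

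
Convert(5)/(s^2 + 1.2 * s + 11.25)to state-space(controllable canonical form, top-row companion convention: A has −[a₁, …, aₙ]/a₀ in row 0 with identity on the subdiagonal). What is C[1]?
Reachable canonical form: C = numerator coefficients (right-aligned, zero-padded to length n).
num = 5, C = [[0, 5]].
C[1] = 5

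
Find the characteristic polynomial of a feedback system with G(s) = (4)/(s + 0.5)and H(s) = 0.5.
Characteristic poly = G_den * H_den + G_num * H_num = (s + 0.5) + (2) = s + 2.5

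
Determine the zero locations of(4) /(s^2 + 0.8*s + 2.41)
Numerator is a nonzero constant (4) → Zeros: none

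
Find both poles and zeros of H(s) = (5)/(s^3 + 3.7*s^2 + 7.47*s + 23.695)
Set denominator = 0: s^3 + 3.7*s^2 + 7.47*s + 23.695 = (s + 3.5)(s^2 + 0.2*s + 6.77) = 0 → Poles: -0.1 + 2.6j, -0.1 - 2.6j, -3.5
Numerator is a nonzero constant (5) → Zeros: none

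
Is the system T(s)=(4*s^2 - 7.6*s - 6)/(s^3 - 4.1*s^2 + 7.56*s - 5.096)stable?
Denominator: s^3 - 4.1*s^2 + 7.56*s - 5.096 = (s - 1.3)(s^2 - 2.8*s + 3.92). Poles: 1.3, 1.4 + 1.4j, 1.4 - 1.4j. All Re(p)<0: No (unstable)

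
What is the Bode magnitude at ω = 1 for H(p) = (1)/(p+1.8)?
Substitute p = j*1: H(j1) = 0.424528 - 0.235849j.
|H(j1)| = sqrt(Re² + Im²) = 0.4856.
20*log₁₀(0.4856) = -6.27 dB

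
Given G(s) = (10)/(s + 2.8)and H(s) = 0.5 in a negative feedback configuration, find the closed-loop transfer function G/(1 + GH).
Closed-loop T = G/(1+GH).
Numerator: G_num * H_den = 10.
Denominator: G_den * H_den + G_num * H_num = (s + 2.8) + (5) = s + 7.8.
T(s) = (10)/(s + 7.8)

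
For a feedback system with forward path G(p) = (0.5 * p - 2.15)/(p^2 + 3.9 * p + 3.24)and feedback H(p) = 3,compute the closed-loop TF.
Closed-loop T = G/(1+GH).
Numerator: G_num * H_den = 0.5*p - 2.15.
Denominator: G_den * H_den + G_num * H_num = (p^2 + 3.9*p + 3.24) + (1.5*p - 6.45) = p^2 + 5.4*p - 3.21.
T(p) = (0.5*p - 2.15)/(p^2 + 5.4*p - 3.21)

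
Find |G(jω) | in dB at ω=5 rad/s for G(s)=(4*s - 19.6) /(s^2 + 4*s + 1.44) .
Substitute s = j*5: G(j5) = 0.902314 - 0.0829255j.
|G(j5)| = sqrt(Re² + Im²) = 0.9061.
20*log₁₀(0.9061) = -0.86 dB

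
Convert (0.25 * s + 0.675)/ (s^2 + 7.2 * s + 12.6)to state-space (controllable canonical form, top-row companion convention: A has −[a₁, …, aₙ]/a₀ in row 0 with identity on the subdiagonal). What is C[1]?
Reachable canonical form: C = numerator coefficients (right-aligned, zero-padded to length n).
num = 0.25*s + 0.675, C = [[0.25, 0.675]].
C[1] = 0.675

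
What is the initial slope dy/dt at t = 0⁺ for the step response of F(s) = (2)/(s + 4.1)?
IVT: y'(0⁺) = lim_{s→∞} s²·Y(s) = lim_{s→∞} s·F(s).
deg(num) = 0, deg(den) = 1, relative degree = 1, so s·F(s) → (leading num)/(leading den) = 2/1 = 2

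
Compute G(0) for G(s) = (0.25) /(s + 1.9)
DC gain = G(0) = num(0)/den(0) = 0.25/1.9 = 0.1316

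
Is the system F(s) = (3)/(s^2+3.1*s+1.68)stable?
Denominator: s^2 + 3.1*s + 1.68 = (s + 2.4)(s + 0.7). Poles: -0.7, -2.4. All Re(p)<0: Yes (stable)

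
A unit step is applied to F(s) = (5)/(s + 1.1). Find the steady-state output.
FVT: lim_{t→∞} y(t) = lim_{s→0} s*Y(s) where Y(s) = F(s)/s.
= lim_{s→0} F(s) = F(0) = num(0)/den(0) = 5/1.1 = 4.545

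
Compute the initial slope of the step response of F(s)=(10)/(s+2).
IVT: y'(0⁺) = lim_{s→∞} s²·Y(s) = lim_{s→∞} s·F(s).
deg(num) = 0, deg(den) = 1, relative degree = 1, so s·F(s) → (leading num)/(leading den) = 10/1 = 10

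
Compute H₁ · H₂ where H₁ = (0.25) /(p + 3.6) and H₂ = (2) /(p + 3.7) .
Series: H = H₁ · H₂ = (n₁·n₂)/(d₁·d₂).
Num: n₁·n₂ = 0.5. Den: d₁·d₂ = p^2 + 7.3*p + 13.32.
H(p) = (0.5)/(p^2 + 7.3*p + 13.32)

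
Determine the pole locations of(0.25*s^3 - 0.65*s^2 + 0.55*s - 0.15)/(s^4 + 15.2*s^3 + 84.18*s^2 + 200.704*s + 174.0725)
Set denominator = 0: s^4 + 15.2*s^3 + 84.18*s^2 + 200.704*s + 174.0725 = (s + 4.9)(s + 2.5)(s + 4.9)(s + 2.9) = 0 → Poles: -2.5, -2.9, -4.9, -4.9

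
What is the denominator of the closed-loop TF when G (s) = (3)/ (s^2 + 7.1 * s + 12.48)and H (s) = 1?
Characteristic poly = G_den * H_den + G_num * H_num = (s^2 + 7.1*s + 12.48) + (3) = s^2 + 7.1*s + 15.48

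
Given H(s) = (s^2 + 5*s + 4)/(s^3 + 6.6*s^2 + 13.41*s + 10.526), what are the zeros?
Set numerator = 0: s^2 + 5*s + 4 = (s + 4)(s + 1) = 0 → Zeros: -1, -4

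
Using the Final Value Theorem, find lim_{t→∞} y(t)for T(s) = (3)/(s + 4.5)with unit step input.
FVT: lim_{t→∞} y(t) = lim_{s→0} s*Y(s) where Y(s) = T(s)/s.
= lim_{s→0} T(s) = T(0) = num(0)/den(0) = 3/4.5 = 0.6667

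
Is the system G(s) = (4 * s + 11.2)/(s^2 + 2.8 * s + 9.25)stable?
Denominator: s^2 + 2.8*s + 9.25. Poles: -1.4 + 2.7j, -1.4 - 2.7j. All Re(p)<0: Yes (stable)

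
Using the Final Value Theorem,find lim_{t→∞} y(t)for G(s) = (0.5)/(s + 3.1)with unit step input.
FVT: lim_{t→∞} y(t) = lim_{s→0} s*Y(s) where Y(s) = G(s)/s.
= lim_{s→0} G(s) = G(0) = num(0)/den(0) = 0.5/3.1 = 0.1613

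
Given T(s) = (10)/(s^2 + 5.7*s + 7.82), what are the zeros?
Numerator is a nonzero constant (10) → Zeros: none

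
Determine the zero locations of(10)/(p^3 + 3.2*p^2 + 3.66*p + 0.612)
Numerator is a nonzero constant (10) → Zeros: none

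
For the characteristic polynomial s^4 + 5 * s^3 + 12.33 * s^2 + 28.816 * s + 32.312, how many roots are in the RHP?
s^4 + 5*s^3 + 12.33*s^2 + 28.816*s + 32.312 = (s + 2)(s + 2.8)(s^2 + 0.2*s + 5.77). Poles: -0.1 + 2.4j, -0.1 - 2.4j, -2, -2.8. RHP poles (Re>0): 0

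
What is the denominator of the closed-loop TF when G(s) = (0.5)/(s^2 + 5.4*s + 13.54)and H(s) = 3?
Characteristic poly = G_den * H_den + G_num * H_num = (s^2 + 5.4*s + 13.54) + (1.5) = s^2 + 5.4*s + 15.04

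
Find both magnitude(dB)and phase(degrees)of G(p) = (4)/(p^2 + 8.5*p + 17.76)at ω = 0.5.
Substitute p = j*0.5: G(j0.5) = 0.215732 - 0.0523621j.
|G| = 20*log₁₀(sqrt(Re²+Im²)) = -13.07 dB.
∠G = atan2(Im, Re) = -13.64°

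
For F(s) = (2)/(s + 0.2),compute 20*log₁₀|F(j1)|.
Substitute s = j*1: F(j1) = 0.384615 - 1.92308j.
|F(j1)| = sqrt(Re² + Im²) = 1.961.
20*log₁₀(1.961) = 5.85 dB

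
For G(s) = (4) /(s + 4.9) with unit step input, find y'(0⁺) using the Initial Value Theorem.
IVT: y'(0⁺) = lim_{s→∞} s²·Y(s) = lim_{s→∞} s·G(s).
deg(num) = 0, deg(den) = 1, relative degree = 1, so s·G(s) → (leading num)/(leading den) = 4/1 = 4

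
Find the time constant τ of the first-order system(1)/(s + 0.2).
First-order system: τ = -1/pole. Pole = -0.2. τ = -1/(-0.2) = 5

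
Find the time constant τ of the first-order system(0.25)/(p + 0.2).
First-order system: τ = -1/pole. Pole = -0.2. τ = -1/(-0.2) = 5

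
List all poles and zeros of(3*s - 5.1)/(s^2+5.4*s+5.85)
Set denominator = 0: s^2 + 5.4*s + 5.85 = (s + 1.5)(s + 3.9) = 0 → Poles: -1.5, -3.9
Set numerator = 0: 3*s - 5.1 = 0 → Zeros: 1.7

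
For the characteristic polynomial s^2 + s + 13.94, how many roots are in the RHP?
Poles: -0.5 + 3.7j, -0.5 - 3.7j. RHP poles (Re>0): 0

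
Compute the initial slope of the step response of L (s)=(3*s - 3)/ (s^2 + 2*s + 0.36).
IVT: y'(0⁺) = lim_{s→∞} s²·Y(s) = lim_{s→∞} s·L(s).
deg(num) = 1, deg(den) = 2, relative degree = 1, so s·L(s) → (leading num)/(leading den) = 3/1 = 3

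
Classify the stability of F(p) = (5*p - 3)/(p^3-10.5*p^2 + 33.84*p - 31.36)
Denominator: p^3 - 10.5*p^2 + 33.84*p - 31.36 = (p - 1.6)(p - 4)(p - 4.9). Poles: 1.6, 4, 4.9. Unstable (3 pole(s) in RHP)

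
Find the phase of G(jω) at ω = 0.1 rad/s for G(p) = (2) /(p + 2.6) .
Substitute p = j*0.1: G(j0.1) = 0.768095 - 0.0295421j.
∠G(j0.1) = atan2(Im, Re) = atan2(-0.0295421, 0.768095) = -2.20°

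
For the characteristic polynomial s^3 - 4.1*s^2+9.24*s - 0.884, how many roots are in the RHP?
s^3 - 4.1*s^2 + 9.24*s - 0.884 = (s - 0.1)(s^2 - 4*s + 8.84). Poles: 0.1, 2 + 2.2j, 2 - 2.2j. RHP poles (Re>0): 3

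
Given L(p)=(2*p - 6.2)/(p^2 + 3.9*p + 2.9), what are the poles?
Set denominator = 0: p^2 + 3.9*p + 2.9 = (p + 1)(p + 2.9) = 0 → Poles: -1, -2.9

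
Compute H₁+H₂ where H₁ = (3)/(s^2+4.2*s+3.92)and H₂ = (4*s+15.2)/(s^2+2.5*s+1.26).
Parallel: H = H₁ + H₂ = (n₁·d₂ + n₂·d₁)/(d₁·d₂).
n₁·d₂ = 3*s^2 + 7.5*s + 3.78. n₂·d₁ = 4*s^3 + 32*s^2 + 79.52*s + 59.584. Sum = 4*s^3 + 35*s^2 + 87.02*s + 63.364. d₁·d₂ = s^4 + 6.7*s^3 + 15.68*s^2 + 15.092*s + 4.9392.
H(s) = (4*s^3 + 35*s^2 + 87.02*s + 63.364)/(s^4 + 6.7*s^3 + 15.68*s^2 + 15.092*s + 4.9392)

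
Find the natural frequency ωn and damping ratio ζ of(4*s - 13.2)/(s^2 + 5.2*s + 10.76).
Underdamped: complex pole -2.6 + 2j. ωn = |pole| = 3.28, ζ = -Re(pole)/ωn = 0.7926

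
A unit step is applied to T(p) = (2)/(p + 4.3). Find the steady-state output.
FVT: lim_{t→∞} y(t) = lim_{p→0} p*Y(p) where Y(p) = T(p)/p.
= lim_{p→0} T(p) = T(0) = num(0)/den(0) = 2/4.3 = 0.4651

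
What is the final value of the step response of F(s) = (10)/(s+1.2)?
FVT: lim_{t→∞} y(t) = lim_{s→0} s*Y(s) where Y(s) = F(s)/s.
= lim_{s→0} F(s) = F(0) = num(0)/den(0) = 10/1.2 = 8.333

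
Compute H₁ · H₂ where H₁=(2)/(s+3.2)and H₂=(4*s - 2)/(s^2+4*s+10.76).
Series: H = H₁ · H₂ = (n₁·n₂)/(d₁·d₂).
Num: n₁·n₂ = 8*s - 4. Den: d₁·d₂ = s^3 + 7.2*s^2 + 23.56*s + 34.432.
H(s) = (8*s - 4)/(s^3 + 7.2*s^2 + 23.56*s + 34.432)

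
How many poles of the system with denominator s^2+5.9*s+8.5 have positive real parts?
s^2 + 5.9*s + 8.5 = (s + 2.5)(s + 3.4). Poles: -2.5, -3.4. RHP poles (Re>0): 0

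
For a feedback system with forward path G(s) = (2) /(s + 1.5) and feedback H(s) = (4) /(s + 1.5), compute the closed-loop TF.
Closed-loop T = G/(1+GH).
Numerator: G_num * H_den = 2*s + 3.
Denominator: G_den * H_den + G_num * H_num = (s^2 + 3*s + 2.25) + (8) = s^2 + 3*s + 10.25.
T(s) = (2*s + 3)/(s^2 + 3*s + 10.25)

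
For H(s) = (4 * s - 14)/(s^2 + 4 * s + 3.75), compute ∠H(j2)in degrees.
Substitute s = j*2: H(j2) = 1.05366 + 1.71707j.
∠H(j2) = atan2(Im, Re) = atan2(1.71707, 1.05366) = 58.47°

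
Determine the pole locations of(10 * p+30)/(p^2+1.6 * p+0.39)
Set denominator = 0: p^2 + 1.6*p + 0.39 = (p + 1.3)(p + 0.3) = 0 → Poles: -0.3, -1.3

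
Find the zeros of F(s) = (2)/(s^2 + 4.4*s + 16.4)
Numerator is a nonzero constant (2) → Zeros: none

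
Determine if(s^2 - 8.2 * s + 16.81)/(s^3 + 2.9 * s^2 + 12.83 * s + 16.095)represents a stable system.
Denominator: s^3 + 2.9*s^2 + 12.83*s + 16.095 = (s + 1.5)(s^2 + 1.4*s + 10.73). Poles: -0.7 + 3.2j, -0.7 - 3.2j, -1.5. All Re(p)<0: Yes (stable)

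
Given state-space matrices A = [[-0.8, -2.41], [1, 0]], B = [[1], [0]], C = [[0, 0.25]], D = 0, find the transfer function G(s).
G(s) = C(sI - A)⁻¹B + D.
Characteristic polynomial det(sI - A) = s^2 + 0.8*s + 2.41.
Numerator from C·adj(sI-A)·B + D·det(sI-A) = 0.25.
G(s) = (0.25)/(s^2 + 0.8*s + 2.41)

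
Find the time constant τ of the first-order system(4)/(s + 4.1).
First-order system: τ = -1/pole. Pole = -4.1. τ = -1/(-4.1) = 0.2439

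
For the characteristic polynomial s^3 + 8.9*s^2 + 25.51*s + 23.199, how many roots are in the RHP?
s^3 + 8.9*s^2 + 25.51*s + 23.199 = (s + 3.3)(s + 1.9)(s + 3.7). Poles: -1.9, -3.3, -3.7. RHP poles (Re>0): 0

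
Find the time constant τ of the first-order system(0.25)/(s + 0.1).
First-order system: τ = -1/pole. Pole = -0.1. τ = -1/(-0.1) = 10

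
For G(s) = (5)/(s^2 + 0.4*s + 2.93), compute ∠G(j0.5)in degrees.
Substitute s = j*0.5: G(j0.5) = 1.85534 - 0.138458j.
∠G(j0.5) = atan2(Im, Re) = atan2(-0.138458, 1.85534) = -4.27°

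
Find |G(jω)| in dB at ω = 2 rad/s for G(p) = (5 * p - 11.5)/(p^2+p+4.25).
Substitute p = j*2: G(j2) = 4.21538 + 6.27692j.
|G(j2)| = sqrt(Re² + Im²) = 7.561.
20*log₁₀(7.561) = 17.57 dB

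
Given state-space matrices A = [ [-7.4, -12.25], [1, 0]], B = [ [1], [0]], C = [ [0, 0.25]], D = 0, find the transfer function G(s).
G(s) = C(sI - A)⁻¹B + D.
Characteristic polynomial det(sI - A) = s^2 + 7.4*s + 12.25.
Numerator from C·adj(sI-A)·B + D·det(sI-A) = 0.25.
G(s) = (0.25)/(s^2 + 7.4*s + 12.25)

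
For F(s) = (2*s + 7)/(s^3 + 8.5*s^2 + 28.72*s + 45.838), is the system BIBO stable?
Denominator: s^3 + 8.5*s^2 + 28.72*s + 45.838 = (s + 4.3)(s^2 + 4.2*s + 10.66). Poles: -2.1 + 2.5j, -2.1 - 2.5j, -4.3. All Re(p)<0: Yes (stable)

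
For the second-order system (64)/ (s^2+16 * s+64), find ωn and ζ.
Standard form: ωn²/(s²+2ζωn·s+ωn²).
const=64=ωn² → ωn=8, s coeff=16=2ζωn → ζ=1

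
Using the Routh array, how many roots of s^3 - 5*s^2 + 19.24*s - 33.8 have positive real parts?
Routh array:
s^3: [1, 19.24]; s^2: [-5, -33.8]; s^1: [12.48]; s^0: [-33.8]
First column: [1, -5, 12.48, -33.8]. Sign changes = RHP roots = 3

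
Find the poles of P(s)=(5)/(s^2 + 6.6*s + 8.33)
Set denominator = 0: s^2 + 6.6*s + 8.33 = (s + 4.9)(s + 1.7) = 0 → Poles: -1.7, -4.9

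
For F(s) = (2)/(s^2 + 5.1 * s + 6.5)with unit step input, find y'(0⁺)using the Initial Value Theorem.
IVT: y'(0⁺) = lim_{s→∞} s²·Y(s) = lim_{s→∞} s·F(s).
deg(num) = 0, deg(den) = 2, relative degree = 2 ≥ 2, so s·F(s) → 0. Initial slope = 0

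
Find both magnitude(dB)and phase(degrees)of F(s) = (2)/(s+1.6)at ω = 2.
Substitute s = j*2: F(j2) = 0.487805 - 0.609756j.
|F| = 20*log₁₀(sqrt(Re²+Im²)) = -2.15 dB.
∠F = atan2(Im, Re) = -51.34°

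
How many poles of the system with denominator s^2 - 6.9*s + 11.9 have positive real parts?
s^2 - 6.9*s + 11.9 = (s - 3.5)(s - 3.4). Poles: 3.4, 3.5. RHP poles (Re>0): 2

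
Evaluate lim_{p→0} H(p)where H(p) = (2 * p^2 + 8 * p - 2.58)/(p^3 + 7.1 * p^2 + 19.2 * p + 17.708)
DC gain = H(0) = num(0)/den(0) = -2.58/17.708 = -0.1457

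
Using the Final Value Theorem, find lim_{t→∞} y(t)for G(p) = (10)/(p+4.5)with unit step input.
FVT: lim_{t→∞} y(t) = lim_{p→0} p*Y(p) where Y(p) = G(p)/p.
= lim_{p→0} G(p) = G(0) = num(0)/den(0) = 10/4.5 = 2.222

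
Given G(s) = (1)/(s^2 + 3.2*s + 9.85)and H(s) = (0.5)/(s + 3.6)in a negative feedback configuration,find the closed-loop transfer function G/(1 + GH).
Closed-loop T = G/(1+GH).
Numerator: G_num * H_den = s + 3.6.
Denominator: G_den * H_den + G_num * H_num = (s^3 + 6.8*s^2 + 21.37*s + 35.46) + (0.5) = s^3 + 6.8*s^2 + 21.37*s + 35.96.
T(s) = (s + 3.6)/(s^3 + 6.8*s^2 + 21.37*s + 35.96)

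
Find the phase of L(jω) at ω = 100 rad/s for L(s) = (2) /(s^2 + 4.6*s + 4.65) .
Substitute s = j*100: L(j100) = -0.00019967 - 9.1891e-06j.
∠L(j100) = atan2(Im, Re) = atan2(-9.1891e-06, -0.00019967) = -177.37°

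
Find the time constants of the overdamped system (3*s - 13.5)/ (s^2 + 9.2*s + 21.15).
Overdamped: real poles at -4.7, -4.5. τ = -1/pole → τ₁ = 0.2128, τ₂ = 0.2222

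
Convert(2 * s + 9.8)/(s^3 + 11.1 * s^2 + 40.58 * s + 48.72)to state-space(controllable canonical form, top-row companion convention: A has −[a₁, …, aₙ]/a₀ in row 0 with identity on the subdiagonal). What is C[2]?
Reachable canonical form: C = numerator coefficients (right-aligned, zero-padded to length n).
num = 2*s + 9.8, C = [[0, 2, 9.8]].
C[2] = 9.8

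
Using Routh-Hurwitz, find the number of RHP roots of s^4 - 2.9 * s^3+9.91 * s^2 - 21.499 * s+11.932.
Routh array:
s^4: [1, 9.91, 11.932]; s^3: [-2.9, -21.499]; s^2: [2.49655, 11.932]; s^1: [-7.63876]; s^0: [11.932]
First column: [1, -2.9, 2.49655, -7.63876, 11.932]. Sign changes = RHP roots = 4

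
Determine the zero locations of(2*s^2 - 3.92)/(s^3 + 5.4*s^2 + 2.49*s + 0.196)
Set numerator = 0: 2*s^2 - 3.92 = 2*(s - 1.4)(s + 1.4) = 0 → Zeros: -1.4, 1.4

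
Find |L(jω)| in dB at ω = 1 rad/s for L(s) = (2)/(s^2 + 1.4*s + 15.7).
Substitute s = j*1: L(j1) = 0.134831 - 0.0128411j.
|L(j1)| = sqrt(Re² + Im²) = 0.1354.
20*log₁₀(0.1354) = -17.36 dB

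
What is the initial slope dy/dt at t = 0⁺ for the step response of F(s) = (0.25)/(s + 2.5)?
IVT: y'(0⁺) = lim_{s→∞} s²·Y(s) = lim_{s→∞} s·F(s).
deg(num) = 0, deg(den) = 1, relative degree = 1, so s·F(s) → (leading num)/(leading den) = 0.25/1 = 0.25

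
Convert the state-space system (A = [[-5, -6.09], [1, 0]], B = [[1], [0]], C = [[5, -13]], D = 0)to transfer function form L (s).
L(s) = C(sI - A)⁻¹B + D.
Characteristic polynomial det(sI - A) = s^2 + 5*s + 6.09.
Numerator from C·adj(sI-A)·B + D·det(sI-A) = 5*s - 13.
L(s) = (5*s - 13)/(s^2 + 5*s + 6.09)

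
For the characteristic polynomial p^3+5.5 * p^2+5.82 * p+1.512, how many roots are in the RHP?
p^3 + 5.5*p^2 + 5.82*p + 1.512 = (p + 0.4)(p + 4.2)(p + 0.9). Poles: -0.4, -0.9, -4.2. RHP poles (Re>0): 0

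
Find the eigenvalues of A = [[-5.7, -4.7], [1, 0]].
Eigenvalues solve det(λI - A) = 0.
Characteristic polynomial: λ^2 + 5.7*λ + 4.7 = 0.
Factor: (λ + 1)(λ + 4.7) = 0.
Roots: -1, -4.7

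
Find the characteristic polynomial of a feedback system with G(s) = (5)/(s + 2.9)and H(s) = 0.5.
Characteristic poly = G_den * H_den + G_num * H_num = (s + 2.9) + (2.5) = s + 5.4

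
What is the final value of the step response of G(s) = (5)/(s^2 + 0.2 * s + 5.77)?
FVT: lim_{t→∞} y(t) = lim_{s→0} s*Y(s) where Y(s) = G(s)/s.
= lim_{s→0} G(s) = G(0) = num(0)/den(0) = 5/5.77 = 0.8666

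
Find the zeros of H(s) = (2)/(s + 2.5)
Numerator is a nonzero constant (2) → Zeros: none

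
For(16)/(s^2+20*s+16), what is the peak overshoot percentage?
Standard form: ωn²/(s²+2ζωn·s+ωn²) → ωn = 4, ζ = 2.5.
ζ ≥ 1, so the response is non-oscillatory: peak overshoot = 0%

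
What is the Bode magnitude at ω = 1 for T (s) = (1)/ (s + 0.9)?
Substitute s = j*1: T(j1) = 0.497238 - 0.552486j.
|T(j1)| = sqrt(Re² + Im²) = 0.7433.
20*log₁₀(0.7433) = -2.58 dB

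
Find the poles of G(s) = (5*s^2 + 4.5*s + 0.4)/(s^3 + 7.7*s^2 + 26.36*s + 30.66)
Set denominator = 0: s^3 + 7.7*s^2 + 26.36*s + 30.66 = (s + 2.1)(s^2 + 5.6*s + 14.6) = 0 → Poles: -2.1, -2.8 + 2.6j, -2.8 - 2.6j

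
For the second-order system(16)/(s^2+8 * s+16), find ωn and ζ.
Standard form: ωn²/(s²+2ζωn·s+ωn²).
const=16=ωn² → ωn=4, s coeff=8=2ζωn → ζ=1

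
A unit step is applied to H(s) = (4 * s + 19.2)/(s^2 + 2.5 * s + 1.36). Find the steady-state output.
FVT: lim_{t→∞} y(t) = lim_{s→0} s*Y(s) where Y(s) = H(s)/s.
= lim_{s→0} H(s) = H(0) = num(0)/den(0) = 19.2/1.36 = 14.12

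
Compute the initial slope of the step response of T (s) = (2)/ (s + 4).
IVT: y'(0⁺) = lim_{s→∞} s²·Y(s) = lim_{s→∞} s·T(s).
deg(num) = 0, deg(den) = 1, relative degree = 1, so s·T(s) → (leading num)/(leading den) = 2/1 = 2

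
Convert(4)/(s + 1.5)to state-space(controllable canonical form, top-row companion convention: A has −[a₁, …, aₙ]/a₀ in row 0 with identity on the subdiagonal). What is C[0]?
Reachable canonical form: C = numerator coefficients (right-aligned, zero-padded to length n).
num = 4, C = [[4]].
C[0] = 4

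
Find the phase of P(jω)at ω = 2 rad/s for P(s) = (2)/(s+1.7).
Substitute s = j*2: P(j2) = 0.493469 - 0.580552j.
∠P(j2) = atan2(Im, Re) = atan2(-0.580552, 0.493469) = -49.64°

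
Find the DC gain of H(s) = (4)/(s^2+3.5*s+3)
DC gain = H(0) = num(0)/den(0) = 4/3 = 1.333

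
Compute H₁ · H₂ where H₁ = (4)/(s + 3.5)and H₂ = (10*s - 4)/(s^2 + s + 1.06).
Series: H = H₁ · H₂ = (n₁·n₂)/(d₁·d₂).
Num: n₁·n₂ = 40*s - 16. Den: d₁·d₂ = s^3 + 4.5*s^2 + 4.56*s + 3.71.
H(s) = (40*s - 16)/(s^3 + 4.5*s^2 + 4.56*s + 3.71)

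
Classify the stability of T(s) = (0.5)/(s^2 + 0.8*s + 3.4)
Denominator: s^2 + 0.8*s + 3.4. Poles: -0.4 + 1.8j, -0.4 - 1.8j. Stable (all poles in LHP)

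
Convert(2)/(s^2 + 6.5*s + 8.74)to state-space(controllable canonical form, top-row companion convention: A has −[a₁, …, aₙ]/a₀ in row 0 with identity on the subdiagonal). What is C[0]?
Reachable canonical form: C = numerator coefficients (right-aligned, zero-padded to length n).
num = 2, C = [[0, 2]].
C[0] = 0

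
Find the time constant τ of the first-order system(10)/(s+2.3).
First-order system: τ = -1/pole. Pole = -2.3. τ = -1/(-2.3) = 0.4348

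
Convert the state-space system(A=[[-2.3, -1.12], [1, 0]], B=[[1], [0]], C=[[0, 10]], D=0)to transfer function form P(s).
P(s) = C(sI - A)⁻¹B + D.
Characteristic polynomial det(sI - A) = s^2 + 2.3*s + 1.12.
Numerator from C·adj(sI-A)·B + D·det(sI-A) = 10.
P(s) = (10)/(s^2 + 2.3*s + 1.12)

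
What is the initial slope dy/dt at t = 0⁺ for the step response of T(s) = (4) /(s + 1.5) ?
IVT: y'(0⁺) = lim_{s→∞} s²·Y(s) = lim_{s→∞} s·T(s).
deg(num) = 0, deg(den) = 1, relative degree = 1, so s·T(s) → (leading num)/(leading den) = 4/1 = 4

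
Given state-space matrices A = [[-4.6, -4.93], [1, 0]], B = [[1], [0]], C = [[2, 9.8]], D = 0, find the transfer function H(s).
H(s) = C(sI - A)⁻¹B + D.
Characteristic polynomial det(sI - A) = s^2 + 4.6*s + 4.93.
Numerator from C·adj(sI-A)·B + D·det(sI-A) = 2*s + 9.8.
H(s) = (2*s + 9.8)/(s^2 + 4.6*s + 4.93)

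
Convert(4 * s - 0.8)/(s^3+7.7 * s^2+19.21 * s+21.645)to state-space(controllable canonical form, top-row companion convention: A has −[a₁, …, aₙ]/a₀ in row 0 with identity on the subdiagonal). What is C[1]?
Reachable canonical form: C = numerator coefficients (right-aligned, zero-padded to length n).
num = 4*s - 0.8, C = [[0, 4, -0.8]].
C[1] = 4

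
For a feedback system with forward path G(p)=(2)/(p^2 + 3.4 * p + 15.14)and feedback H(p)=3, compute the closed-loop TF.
Closed-loop T = G/(1+GH).
Numerator: G_num * H_den = 2.
Denominator: G_den * H_den + G_num * H_num = (p^2 + 3.4*p + 15.14) + (6) = p^2 + 3.4*p + 21.14.
T(p) = (2)/(p^2 + 3.4*p + 21.14)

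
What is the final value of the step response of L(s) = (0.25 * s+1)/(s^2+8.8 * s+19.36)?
FVT: lim_{t→∞} y(t) = lim_{s→0} s*Y(s) where Y(s) = L(s)/s.
= lim_{s→0} L(s) = L(0) = num(0)/den(0) = 1/19.36 = 0.05165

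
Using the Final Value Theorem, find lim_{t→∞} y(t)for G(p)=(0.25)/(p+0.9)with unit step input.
FVT: lim_{t→∞} y(t) = lim_{p→0} p*Y(p) where Y(p) = G(p)/p.
= lim_{p→0} G(p) = G(0) = num(0)/den(0) = 0.25/0.9 = 0.2778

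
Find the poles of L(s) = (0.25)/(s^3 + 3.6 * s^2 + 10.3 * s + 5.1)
Set denominator = 0: s^3 + 3.6*s^2 + 10.3*s + 5.1 = (s + 0.6)(s^2 + 3*s + 8.5) = 0 → Poles: -0.6, -1.5 + 2.5j, -1.5 - 2.5j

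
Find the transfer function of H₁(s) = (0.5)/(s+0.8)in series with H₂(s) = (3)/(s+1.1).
Series: H = H₁ · H₂ = (n₁·n₂)/(d₁·d₂).
Num: n₁·n₂ = 1.5. Den: d₁·d₂ = s^2 + 1.9*s + 0.88.
H(s) = (1.5)/(s^2 + 1.9*s + 0.88)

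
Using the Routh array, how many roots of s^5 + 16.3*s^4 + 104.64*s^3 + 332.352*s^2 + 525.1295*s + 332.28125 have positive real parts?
Routh array:
s^5: [1, 104.64, 525.1295]; s^4: [16.3, 332.352, 332.28125]; s^3: [84.2503, 504.744]; s^2: [234.699, 332.28125]; s^1: [385.464]; s^0: [332.28125]
First column: [1, 16.3, 84.2503, 234.699, 385.464, 332.28125]. Sign changes = RHP roots = 0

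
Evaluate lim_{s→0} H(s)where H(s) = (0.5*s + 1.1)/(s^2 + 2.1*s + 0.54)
DC gain = H(0) = num(0)/den(0) = 1.1/0.54 = 2.037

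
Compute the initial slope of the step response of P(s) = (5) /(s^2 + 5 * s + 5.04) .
IVT: y'(0⁺) = lim_{s→∞} s²·Y(s) = lim_{s→∞} s·P(s).
deg(num) = 0, deg(den) = 2, relative degree = 2 ≥ 2, so s·P(s) → 0. Initial slope = 0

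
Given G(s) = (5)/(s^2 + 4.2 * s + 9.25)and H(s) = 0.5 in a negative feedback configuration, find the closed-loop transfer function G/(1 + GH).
Closed-loop T = G/(1+GH).
Numerator: G_num * H_den = 5.
Denominator: G_den * H_den + G_num * H_num = (s^2 + 4.2*s + 9.25) + (2.5) = s^2 + 4.2*s + 11.75.
T(s) = (5)/(s^2 + 4.2*s + 11.75)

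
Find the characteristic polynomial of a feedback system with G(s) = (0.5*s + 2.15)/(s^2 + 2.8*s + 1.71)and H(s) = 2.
Characteristic poly = G_den * H_den + G_num * H_num = (s^2 + 2.8*s + 1.71) + (s + 4.3) = s^2 + 3.8*s + 6.01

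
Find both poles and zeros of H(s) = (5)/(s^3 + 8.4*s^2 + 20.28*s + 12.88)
Set denominator = 0: s^3 + 8.4*s^2 + 20.28*s + 12.88 = (s + 4.6)(s + 2.8)(s + 1) = 0 → Poles: -1, -2.8, -4.6
Numerator is a nonzero constant (5) → Zeros: none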